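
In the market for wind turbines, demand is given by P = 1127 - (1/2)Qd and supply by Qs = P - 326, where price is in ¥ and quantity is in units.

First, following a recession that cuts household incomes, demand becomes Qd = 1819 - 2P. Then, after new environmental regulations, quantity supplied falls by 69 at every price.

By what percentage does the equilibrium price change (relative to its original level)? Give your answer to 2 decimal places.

Solve the original market: 2254 - 2P = P - 326, hence P = 860 and Q = 534.
With the change applied: demand Qd = 1819 - 2P, supply Qs = P - 395.
New equilibrium: 1819 - 2P = P - 395 ⇒ 2214 = 3P ⇒ P = 738, Q = 343.
%ΔP = (738 − 860) / 860 × 100 = -14.19%.

-14.19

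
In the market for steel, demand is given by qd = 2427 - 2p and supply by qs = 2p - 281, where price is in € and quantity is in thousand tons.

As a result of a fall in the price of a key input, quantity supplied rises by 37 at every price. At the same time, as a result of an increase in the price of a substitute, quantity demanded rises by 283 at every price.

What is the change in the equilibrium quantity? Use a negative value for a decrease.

+160

Before the shock: 2427 - 2p = 2p - 281 ⇒ 2708 = 4p ⇒ p = 677, q = 1073.
The shock moves the curves to qd = 2710 - 2p and qs = 2p - 244.
New equilibrium: 2710 - 2p = 2p - 244 ⇒ 2954 = 4p ⇒ p = 738.5, q = 1233.
Δq = 1233 − 1073 = +160.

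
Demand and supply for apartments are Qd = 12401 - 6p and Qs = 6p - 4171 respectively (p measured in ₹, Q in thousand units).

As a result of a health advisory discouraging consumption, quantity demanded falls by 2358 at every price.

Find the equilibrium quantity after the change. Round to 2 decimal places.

2936.00

Original equilibrium: 12401 - 6p = 6p - 4171 gives 16572 = 12p, so p = 1381 and Q = 4115.
With the change applied: demand Qd = 10043 - 6p, supply Qs = 6p - 4171.
Setting them equal: 10043 - 6p = 6p - 4171 → 14214 = 12p, so p = 1184.5 and Q = 2936.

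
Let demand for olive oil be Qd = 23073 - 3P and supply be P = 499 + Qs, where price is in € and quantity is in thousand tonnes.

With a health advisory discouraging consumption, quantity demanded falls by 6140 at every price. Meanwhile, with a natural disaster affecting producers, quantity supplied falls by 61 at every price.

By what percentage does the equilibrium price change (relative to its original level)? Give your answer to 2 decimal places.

-25.79

Initially, 23073 - 3P = P - 499, so 23572 = 4P and P = 5893, Q = 5394.
After the shift, demand is Qd = 16933 - 3P and supply is Qs = P - 560.
Clearing the new market: 16933 - 3P = P - 560, so P = 4373.25 and Q = 3813.25.
%ΔP = (4373.25 − 5893) / 5893 × 100 = -25.79%.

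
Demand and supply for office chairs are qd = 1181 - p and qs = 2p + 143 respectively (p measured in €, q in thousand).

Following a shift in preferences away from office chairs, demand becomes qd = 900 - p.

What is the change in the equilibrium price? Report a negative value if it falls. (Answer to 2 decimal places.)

Initially, 1181 - p = 2p + 143, so 1038 = 3p and p = 346, q = 835.
After the shift, demand is qd = 900 - p and supply is qs = 2p + 143.
Setting them equal: 900 - p = 2p + 143 → 757 = 3p, so p = 757/3 ≈ 252.3333 and q = 1943/3 ≈ 647.6667.
Δp = 252.3333 − 346 = -93.67.

-93.67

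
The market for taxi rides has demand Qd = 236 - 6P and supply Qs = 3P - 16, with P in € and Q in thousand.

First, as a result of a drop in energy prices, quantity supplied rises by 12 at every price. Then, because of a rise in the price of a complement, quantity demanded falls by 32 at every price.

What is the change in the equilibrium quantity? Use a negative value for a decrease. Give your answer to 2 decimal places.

-2.67

Before the shock: 236 - 6P = 3P - 16 ⇒ 252 = 9P ⇒ P = 28, Q = 68.
After the shift, demand is Qd = 204 - 6P and supply is Qs = 3P - 4.
Setting them equal: 204 - 6P = 3P - 4 → 208 = 9P, so P = 208/9 ≈ 23.1111 and Q = 196/3 ≈ 65.3333.
ΔQ = 65.3333 − 68 = -2.67.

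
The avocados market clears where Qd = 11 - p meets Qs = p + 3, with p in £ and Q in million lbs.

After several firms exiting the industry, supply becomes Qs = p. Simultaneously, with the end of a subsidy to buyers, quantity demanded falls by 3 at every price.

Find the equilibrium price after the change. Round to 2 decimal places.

Original equilibrium: 11 - p = p + 3 gives 8 = 2p, so p = 4 and Q = 7.
With the change applied: demand Qd = 8 - p, supply Qs = p.
New equilibrium: 8 - p = p ⇒ 8 = 2p ⇒ p = 4, Q = 4.

4.00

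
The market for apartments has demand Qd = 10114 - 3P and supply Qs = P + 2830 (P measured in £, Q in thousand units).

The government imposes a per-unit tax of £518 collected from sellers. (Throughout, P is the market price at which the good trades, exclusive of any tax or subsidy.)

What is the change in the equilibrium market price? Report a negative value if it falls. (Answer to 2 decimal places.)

Original equilibrium: 10114 - 3P = P + 2830 gives 7284 = 4P, so P = 1821 and Q = 4651.
Since sellers keep the price net of the tax, the effective supply curve becomes Qs = P + 2312.
Equate the new curves: 10114 - 3P = P + 2312, giving 7802 = 4P, P = 1950.5, Q = 4262.5.
ΔP = 1950.5 − 1821 = +129.50.

+129.50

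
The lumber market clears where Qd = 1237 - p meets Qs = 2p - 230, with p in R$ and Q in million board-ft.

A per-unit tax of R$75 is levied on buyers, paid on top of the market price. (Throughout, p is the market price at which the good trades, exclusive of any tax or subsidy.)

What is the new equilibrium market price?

Before the shock: 1237 - p = 2p - 230 ⇒ 1467 = 3p ⇒ p = 489, Q = 748.
Since buyers pay the price plus the tax, the effective demand curve becomes Qd = 1162 - p.
Equate the new curves: 1162 - p = 2p - 230, giving 1392 = 3p, p = 464, Q = 698.

464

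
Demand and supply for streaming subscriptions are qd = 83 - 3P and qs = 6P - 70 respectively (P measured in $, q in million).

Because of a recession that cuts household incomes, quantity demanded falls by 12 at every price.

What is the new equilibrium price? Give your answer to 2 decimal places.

15.67

Original equilibrium: 83 - 3P = 6P - 70 gives 153 = 9P, so P = 17 and q = 32.
The new curves are qd = 71 - 3P (demand) and qs = 6P - 70 (supply).
Clearing the new market: 71 - 3P = 6P - 70, so P = 47/3 ≈ 15.6667 and q = 24.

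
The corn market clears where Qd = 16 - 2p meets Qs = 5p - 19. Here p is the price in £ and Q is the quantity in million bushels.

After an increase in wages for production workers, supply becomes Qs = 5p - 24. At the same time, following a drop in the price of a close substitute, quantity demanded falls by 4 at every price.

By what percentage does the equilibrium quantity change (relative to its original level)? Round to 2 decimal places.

-71.43

Before the shock: 16 - 2p = 5p - 19 ⇒ 35 = 7p ⇒ p = 5, Q = 6.
The new curves are Qd = 12 - 2p (demand) and Qs = 5p - 24 (supply).
Equate the new curves: 12 - 2p = 5p - 24, giving 36 = 7p, p = 36/7 ≈ 5.1429, Q = 12/7 ≈ 1.7143.
%ΔQ = (1.7143 − 6) / 6 × 100 = -71.43%.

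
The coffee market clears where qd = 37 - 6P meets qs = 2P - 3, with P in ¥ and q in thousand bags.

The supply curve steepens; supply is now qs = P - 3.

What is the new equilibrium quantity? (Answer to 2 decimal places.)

2.71

Original equilibrium: 37 - 6P = 2P - 3 gives 40 = 8P, so P = 5 and q = 7.
After the shift, demand is qd = 37 - 6P and supply is qs = P - 3.
New equilibrium: 37 - 6P = P - 3 ⇒ 40 = 7P ⇒ P = 40/7 ≈ 5.7143, q = 19/7 ≈ 2.7143.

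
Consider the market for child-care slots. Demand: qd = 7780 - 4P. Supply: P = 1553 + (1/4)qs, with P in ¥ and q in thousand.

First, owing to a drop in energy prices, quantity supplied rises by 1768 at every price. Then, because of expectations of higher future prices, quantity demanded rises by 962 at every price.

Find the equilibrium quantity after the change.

Initially, 7780 - 4P = 4P - 6212, so 13992 = 8P and P = 1749, q = 784.
The shock moves the curves to qd = 8742 - 4P and qs = 4P - 4444.
Clearing the new market: 8742 - 4P = 4P - 4444, so P = 1648.25 and q = 2149.

2149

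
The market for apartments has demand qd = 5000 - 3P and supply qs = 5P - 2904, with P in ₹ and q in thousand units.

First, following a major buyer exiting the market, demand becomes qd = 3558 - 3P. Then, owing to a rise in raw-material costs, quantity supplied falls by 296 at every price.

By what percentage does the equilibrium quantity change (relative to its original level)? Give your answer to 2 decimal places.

-49.72

Original equilibrium: 5000 - 3P = 5P - 2904 gives 7904 = 8P, so P = 988 and q = 2036.
After the shift, demand is qd = 3558 - 3P and supply is qs = 5P - 3200.
New equilibrium: 3558 - 3P = 5P - 3200 ⇒ 6758 = 8P ⇒ P = 844.75, q = 1023.75.
%Δq = (1023.75 − 2036) / 2036 × 100 = -49.72%.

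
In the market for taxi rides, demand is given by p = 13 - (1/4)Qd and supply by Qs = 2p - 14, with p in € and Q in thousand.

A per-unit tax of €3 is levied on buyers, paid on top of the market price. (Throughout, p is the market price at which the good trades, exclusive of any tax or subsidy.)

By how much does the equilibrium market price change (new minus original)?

-2

Original equilibrium: 52 - 4p = 2p - 14 gives 66 = 6p, so p = 11 and Q = 8.
Since buyers pay the price plus the tax, the effective demand curve becomes Qd = 40 - 4p.
Setting them equal: 40 - 4p = 2p - 14 → 54 = 6p, so p = 9 and Q = 4.
Δp = 9 − 11 = -2.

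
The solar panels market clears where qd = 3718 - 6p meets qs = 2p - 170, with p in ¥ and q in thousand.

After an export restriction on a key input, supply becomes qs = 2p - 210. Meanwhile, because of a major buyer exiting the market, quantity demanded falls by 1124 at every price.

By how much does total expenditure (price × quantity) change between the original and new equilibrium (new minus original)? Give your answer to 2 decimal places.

Original equilibrium: 3718 - 6p = 2p - 170 gives 3888 = 8p, so p = 486 and q = 802.
The new curves are qd = 2594 - 6p (demand) and qs = 2p - 210 (supply).
New equilibrium: 2594 - 6p = 2p - 210 ⇒ 2804 = 8p ⇒ p = 350.5, q = 491.
Expenditure moves from 486×802 = 389772 to 350.5×491 = 172095.5; change = -217676.50.

-217676.50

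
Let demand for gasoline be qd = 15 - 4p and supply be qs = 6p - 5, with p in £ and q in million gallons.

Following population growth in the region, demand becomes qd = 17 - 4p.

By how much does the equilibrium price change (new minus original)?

Solve the original market: 15 - 4p = 6p - 5, hence p = 2 and q = 7.
The new curves are qd = 17 - 4p (demand) and qs = 6p - 5 (supply).
Setting them equal: 17 - 4p = 6p - 5 → 22 = 10p, so p = 2.2 and q = 8.2.
Δp = 2.2 − 2 = +0.2.

+0.2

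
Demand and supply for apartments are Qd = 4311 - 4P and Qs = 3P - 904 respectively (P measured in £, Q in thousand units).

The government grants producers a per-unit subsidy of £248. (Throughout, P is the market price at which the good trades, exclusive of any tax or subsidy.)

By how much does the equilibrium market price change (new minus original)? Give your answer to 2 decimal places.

-106.29

Initially, 4311 - 4P = 3P - 904, so 5215 = 7P and P = 745, Q = 1331.
Since sellers receive the price plus the subsidy, the effective supply curve becomes Qs = 3P - 160.
Equate the new curves: 4311 - 4P = 3P - 160, giving 4471 = 7P, P = 4471/7 ≈ 638.7143, Q = 12293/7 ≈ 1756.1429.
ΔP = 638.7143 − 745 = -106.29.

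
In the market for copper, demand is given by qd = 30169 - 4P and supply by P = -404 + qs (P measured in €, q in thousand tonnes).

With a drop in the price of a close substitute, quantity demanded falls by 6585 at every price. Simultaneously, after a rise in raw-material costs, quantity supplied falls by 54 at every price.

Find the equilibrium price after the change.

4646.8

Original equilibrium: 30169 - 4P = P + 404 gives 29765 = 5P, so P = 5953 and q = 6357.
With the change applied: demand qd = 23584 - 4P, supply qs = P + 350.
Clearing the new market: 23584 - 4P = P + 350, so P = 4646.8 and q = 4996.8.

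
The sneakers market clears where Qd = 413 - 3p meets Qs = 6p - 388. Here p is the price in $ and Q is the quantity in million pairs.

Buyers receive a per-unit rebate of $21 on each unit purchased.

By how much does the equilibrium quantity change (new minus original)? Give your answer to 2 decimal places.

Solve the original market: 413 - 3p = 6p - 388, hence p = 89 and Q = 146.
Since buyers' out-of-pocket price is the market price minus the rebate, the effective demand curve becomes Qd = 476 - 3p.
Equate the new curves: 476 - 3p = 6p - 388, giving 864 = 9p, p = 96, Q = 188.
ΔQ = 188 − 146 = +42.00.

+42.00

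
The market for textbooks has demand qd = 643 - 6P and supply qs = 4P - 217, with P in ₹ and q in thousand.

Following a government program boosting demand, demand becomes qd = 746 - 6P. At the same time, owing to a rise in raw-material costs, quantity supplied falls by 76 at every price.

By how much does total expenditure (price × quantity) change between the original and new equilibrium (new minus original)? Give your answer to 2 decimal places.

+1816.14

Original equilibrium: 643 - 6P = 4P - 217 gives 860 = 10P, so P = 86 and q = 127.
After the shift, demand is qd = 746 - 6P and supply is qs = 4P - 293.
Equate the new curves: 746 - 6P = 4P - 293, giving 1039 = 10P, P = 103.9, q = 122.6.
Expenditure moves from 86×127 = 10922 to 103.9×122.6 = 12738.14; change = +1816.14.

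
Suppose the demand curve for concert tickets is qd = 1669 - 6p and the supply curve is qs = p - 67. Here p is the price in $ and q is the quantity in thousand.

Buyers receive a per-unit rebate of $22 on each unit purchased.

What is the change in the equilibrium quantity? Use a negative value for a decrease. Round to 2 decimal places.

+18.86

Solve the original market: 1669 - 6p = p - 67, hence p = 248 and q = 181.
Since buyers' out-of-pocket price is the market price minus the rebate, the effective demand curve becomes qd = 1801 - 6p.
Equate the new curves: 1801 - 6p = p - 67, giving 1868 = 7p, p = 1868/7 ≈ 266.8571, q = 1399/7 ≈ 199.8571.
Δq = 199.8571 − 181 = +18.86.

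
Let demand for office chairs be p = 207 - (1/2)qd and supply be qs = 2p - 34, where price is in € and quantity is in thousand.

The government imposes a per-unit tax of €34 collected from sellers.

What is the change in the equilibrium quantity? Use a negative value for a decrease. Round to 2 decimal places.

Solve the original market: 414 - 2p = 2p - 34, hence p = 112 and q = 190.
Since sellers keep the price net of the tax, the effective supply curve becomes qs = 2p - 102.
Clearing the new market: 414 - 2p = 2p - 102, so p = 129 and q = 156.
Δq = 156 − 190 = -34.00.

-34.00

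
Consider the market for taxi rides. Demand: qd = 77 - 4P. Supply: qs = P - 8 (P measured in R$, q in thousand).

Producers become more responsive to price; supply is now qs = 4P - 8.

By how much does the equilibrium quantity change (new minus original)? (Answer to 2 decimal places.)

+25.50

Original equilibrium: 77 - 4P = P - 8 gives 85 = 5P, so P = 17 and q = 9.
The shock moves the curves to qd = 77 - 4P and qs = 4P - 8.
New equilibrium: 77 - 4P = 4P - 8 ⇒ 85 = 8P ⇒ P = 10.625, q = 34.5.
Δq = 34.5 − 9 = +25.50.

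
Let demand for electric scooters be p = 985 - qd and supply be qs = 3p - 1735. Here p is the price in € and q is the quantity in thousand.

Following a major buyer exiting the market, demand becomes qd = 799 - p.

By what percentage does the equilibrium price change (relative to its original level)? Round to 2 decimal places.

-6.84

Initially, 985 - p = 3p - 1735, so 2720 = 4p and p = 680, q = 305.
The new curves are qd = 799 - p (demand) and qs = 3p - 1735 (supply).
Equate the new curves: 799 - p = 3p - 1735, giving 2534 = 4p, p = 633.5, q = 165.5.
%Δp = (633.5 − 680) / 680 × 100 = -6.84%.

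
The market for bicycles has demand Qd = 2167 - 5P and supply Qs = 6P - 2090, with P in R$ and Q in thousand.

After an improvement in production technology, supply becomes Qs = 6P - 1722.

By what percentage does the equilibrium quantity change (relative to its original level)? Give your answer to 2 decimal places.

Initially, 2167 - 5P = 6P - 2090, so 4257 = 11P and P = 387, Q = 232.
With the change applied: demand Qd = 2167 - 5P, supply Qs = 6P - 1722.
Equate the new curves: 2167 - 5P = 6P - 1722, giving 3889 = 11P, P = 3889/11 ≈ 353.5455, Q = 4392/11 ≈ 399.2727.
%ΔQ = (399.2727 − 232) / 232 × 100 = +72.10%.

+72.10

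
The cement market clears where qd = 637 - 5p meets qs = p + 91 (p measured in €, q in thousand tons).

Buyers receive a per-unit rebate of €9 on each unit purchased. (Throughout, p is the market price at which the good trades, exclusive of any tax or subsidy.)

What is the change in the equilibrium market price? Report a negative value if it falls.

Before the shock: 637 - 5p = p + 91 ⇒ 546 = 6p ⇒ p = 91, q = 182.
Since buyers' out-of-pocket price is the market price minus the rebate, the effective demand curve becomes qd = 682 - 5p.
Equate the new curves: 682 - 5p = p + 91, giving 591 = 6p, p = 98.5, q = 189.5.
Δp = 98.5 − 91 = +7.5.

+7.5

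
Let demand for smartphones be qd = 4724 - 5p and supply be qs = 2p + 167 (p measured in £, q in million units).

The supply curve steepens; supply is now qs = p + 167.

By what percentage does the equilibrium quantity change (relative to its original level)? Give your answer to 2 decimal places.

Before the shock: 4724 - 5p = 2p + 167 ⇒ 4557 = 7p ⇒ p = 651, q = 1469.
After the shift, demand is qd = 4724 - 5p and supply is qs = p + 167.
Equate the new curves: 4724 - 5p = p + 167, giving 4557 = 6p, p = 759.5, q = 926.5.
%Δq = (926.5 − 1469) / 1469 × 100 = -36.93%.

-36.93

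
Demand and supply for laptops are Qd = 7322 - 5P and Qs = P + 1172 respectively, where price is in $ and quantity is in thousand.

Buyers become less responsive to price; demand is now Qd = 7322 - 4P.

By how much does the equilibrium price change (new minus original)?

+205

Initially, 7322 - 5P = P + 1172, so 6150 = 6P and P = 1025, Q = 2197.
After the shift, demand is Qd = 7322 - 4P and supply is Qs = P + 1172.
Equate the new curves: 7322 - 4P = P + 1172, giving 6150 = 5P, P = 1230, Q = 2402.
ΔP = 1230 − 1025 = +205.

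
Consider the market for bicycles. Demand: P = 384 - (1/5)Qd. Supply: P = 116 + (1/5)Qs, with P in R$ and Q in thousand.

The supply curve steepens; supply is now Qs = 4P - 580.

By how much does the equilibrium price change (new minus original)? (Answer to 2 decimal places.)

Before the shock: 1920 - 5P = 5P - 580 ⇒ 2500 = 10P ⇒ P = 250, Q = 670.
After the shift, demand is Qd = 1920 - 5P and supply is Qs = 4P - 580.
New equilibrium: 1920 - 5P = 4P - 580 ⇒ 2500 = 9P ⇒ P = 2500/9 ≈ 277.7778, Q = 4780/9 ≈ 531.1111.
ΔP = 277.7778 − 250 = +27.78.

+27.78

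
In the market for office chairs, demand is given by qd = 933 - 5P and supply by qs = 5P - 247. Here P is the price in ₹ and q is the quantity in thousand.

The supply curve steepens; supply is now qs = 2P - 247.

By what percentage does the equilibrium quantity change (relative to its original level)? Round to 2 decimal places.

Solve the original market: 933 - 5P = 5P - 247, hence P = 118 and q = 343.
The shock moves the curves to qd = 933 - 5P and qs = 2P - 247.
Clearing the new market: 933 - 5P = 2P - 247, so P = 1180/7 ≈ 168.5714 and q = 631/7 ≈ 90.1429.
%Δq = (90.1429 − 343) / 343 × 100 = -73.72%.

-73.72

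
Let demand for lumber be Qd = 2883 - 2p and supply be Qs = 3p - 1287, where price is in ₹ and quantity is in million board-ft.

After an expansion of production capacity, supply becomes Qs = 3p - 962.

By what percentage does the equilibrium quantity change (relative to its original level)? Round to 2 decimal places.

Initially, 2883 - 2p = 3p - 1287, so 4170 = 5p and p = 834, Q = 1215.
The new curves are Qd = 2883 - 2p (demand) and Qs = 3p - 962 (supply).
Clearing the new market: 2883 - 2p = 3p - 962, so p = 769 and Q = 1345.
%ΔQ = (1345 − 1215) / 1215 × 100 = +10.70%.

+10.70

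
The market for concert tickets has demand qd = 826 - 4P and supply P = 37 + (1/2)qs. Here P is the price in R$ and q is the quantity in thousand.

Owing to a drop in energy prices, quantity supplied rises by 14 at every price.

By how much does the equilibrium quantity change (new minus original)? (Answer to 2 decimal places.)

+9.33

Initially, 826 - 4P = 2P - 74, so 900 = 6P and P = 150, q = 226.
After the shift, demand is qd = 826 - 4P and supply is qs = 2P - 60.
Equate the new curves: 826 - 4P = 2P - 60, giving 886 = 6P, P = 443/3 ≈ 147.6667, q = 706/3 ≈ 235.3333.
Δq = 235.3333 − 226 = +9.33.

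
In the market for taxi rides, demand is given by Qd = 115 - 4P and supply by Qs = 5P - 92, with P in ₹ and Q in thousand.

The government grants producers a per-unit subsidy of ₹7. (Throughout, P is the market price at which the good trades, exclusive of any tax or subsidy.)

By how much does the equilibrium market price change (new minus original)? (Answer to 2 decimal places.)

Initially, 115 - 4P = 5P - 92, so 207 = 9P and P = 23, Q = 23.
Since sellers receive the price plus the subsidy, the effective supply curve becomes Qs = 5P - 57.
New equilibrium: 115 - 4P = 5P - 57 ⇒ 172 = 9P ⇒ P = 172/9 ≈ 19.1111, Q = 347/9 ≈ 38.5556.
ΔP = 19.1111 − 23 = -3.89.

-3.89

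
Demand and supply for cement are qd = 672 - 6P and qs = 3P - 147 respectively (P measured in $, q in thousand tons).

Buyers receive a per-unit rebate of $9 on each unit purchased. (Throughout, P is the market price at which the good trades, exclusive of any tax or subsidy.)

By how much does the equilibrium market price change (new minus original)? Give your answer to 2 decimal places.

+6.00

Solve the original market: 672 - 6P = 3P - 147, hence P = 91 and q = 126.
Since buyers' out-of-pocket price is the market price minus the rebate, the effective demand curve becomes qd = 726 - 6P.
Setting them equal: 726 - 6P = 3P - 147 → 873 = 9P, so P = 97 and q = 144.
ΔP = 97 − 91 = +6.00.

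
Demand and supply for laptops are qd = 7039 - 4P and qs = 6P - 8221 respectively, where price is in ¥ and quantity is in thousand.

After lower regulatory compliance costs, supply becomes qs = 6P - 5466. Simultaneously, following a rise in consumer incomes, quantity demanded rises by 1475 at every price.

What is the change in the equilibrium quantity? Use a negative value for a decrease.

+1987

Before the shock: 7039 - 4P = 6P - 8221 ⇒ 15260 = 10P ⇒ P = 1526, q = 935.
With the change applied: demand qd = 8514 - 4P, supply qs = 6P - 5466.
New equilibrium: 8514 - 4P = 6P - 5466 ⇒ 13980 = 10P ⇒ P = 1398, q = 2922.
Δq = 2922 − 935 = +1987.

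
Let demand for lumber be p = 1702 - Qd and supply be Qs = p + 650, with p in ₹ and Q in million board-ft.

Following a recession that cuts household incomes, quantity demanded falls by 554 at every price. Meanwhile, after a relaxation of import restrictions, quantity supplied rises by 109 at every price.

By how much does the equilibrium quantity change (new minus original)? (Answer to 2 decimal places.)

Initially, 1702 - p = p + 650, so 1052 = 2p and p = 526, Q = 1176.
The new curves are Qd = 1148 - p (demand) and Qs = p + 759 (supply).
Setting them equal: 1148 - p = p + 759 → 389 = 2p, so p = 194.5 and Q = 953.5.
ΔQ = 953.5 − 1176 = -222.50.

-222.50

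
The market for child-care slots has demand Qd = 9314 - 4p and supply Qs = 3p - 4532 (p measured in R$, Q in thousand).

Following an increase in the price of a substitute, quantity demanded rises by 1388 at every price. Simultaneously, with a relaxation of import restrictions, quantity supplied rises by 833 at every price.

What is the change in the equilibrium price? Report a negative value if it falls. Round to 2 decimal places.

+79.29

Before the shock: 9314 - 4p = 3p - 4532 ⇒ 13846 = 7p ⇒ p = 1978, Q = 1402.
The shock moves the curves to Qd = 10702 - 4p and Qs = 3p - 3699.
Equate the new curves: 10702 - 4p = 3p - 3699, giving 14401 = 7p, p = 14401/7 ≈ 2057.2857, Q = 17310/7 ≈ 2472.8571.
Δp = 2057.2857 − 1978 = +79.29.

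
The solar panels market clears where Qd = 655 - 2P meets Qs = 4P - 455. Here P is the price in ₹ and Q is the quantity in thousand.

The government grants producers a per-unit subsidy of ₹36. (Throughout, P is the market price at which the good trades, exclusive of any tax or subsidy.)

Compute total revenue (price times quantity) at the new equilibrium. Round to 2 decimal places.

53613.00

Before the shock: 655 - 2P = 4P - 455 ⇒ 1110 = 6P ⇒ P = 185, Q = 285.
Since sellers receive the price plus the subsidy, the effective supply curve becomes Qs = 4P - 311.
New equilibrium: 655 - 2P = 4P - 311 ⇒ 966 = 6P ⇒ P = 161, Q = 333.
New expenditure = 161 × 333 = 53613.00.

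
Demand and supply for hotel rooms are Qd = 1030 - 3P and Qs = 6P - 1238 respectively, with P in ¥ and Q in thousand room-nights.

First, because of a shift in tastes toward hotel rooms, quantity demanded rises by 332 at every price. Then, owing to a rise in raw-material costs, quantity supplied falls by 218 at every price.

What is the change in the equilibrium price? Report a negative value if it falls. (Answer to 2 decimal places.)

Initially, 1030 - 3P = 6P - 1238, so 2268 = 9P and P = 252, Q = 274.
With the change applied: demand Qd = 1362 - 3P, supply Qs = 6P - 1456.
Clearing the new market: 1362 - 3P = 6P - 1456, so P = 2818/9 ≈ 313.1111 and Q = 1268/3 ≈ 422.6667.
ΔP = 313.1111 − 252 = +61.11.

+61.11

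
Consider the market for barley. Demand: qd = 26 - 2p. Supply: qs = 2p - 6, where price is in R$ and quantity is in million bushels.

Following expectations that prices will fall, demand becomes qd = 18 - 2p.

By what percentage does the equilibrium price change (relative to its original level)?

-25

Initially, 26 - 2p = 2p - 6, so 32 = 4p and p = 8, q = 10.
The shock moves the curves to qd = 18 - 2p and qs = 2p - 6.
Equate the new curves: 18 - 2p = 2p - 6, giving 24 = 4p, p = 6, q = 6.
%Δp = (6 − 8) / 8 × 100 = -25%.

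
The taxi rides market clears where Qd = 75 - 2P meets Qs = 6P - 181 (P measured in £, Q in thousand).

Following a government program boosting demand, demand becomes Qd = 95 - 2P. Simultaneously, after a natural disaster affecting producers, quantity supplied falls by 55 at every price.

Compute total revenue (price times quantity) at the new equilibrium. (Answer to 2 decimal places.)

506.84

Solve the original market: 75 - 2P = 6P - 181, hence P = 32 and Q = 11.
The shock moves the curves to Qd = 95 - 2P and Qs = 6P - 236.
Equate the new curves: 95 - 2P = 6P - 236, giving 331 = 8P, P = 41.375, Q = 12.25.
New expenditure = 41.375 × 12.25 = 506.84.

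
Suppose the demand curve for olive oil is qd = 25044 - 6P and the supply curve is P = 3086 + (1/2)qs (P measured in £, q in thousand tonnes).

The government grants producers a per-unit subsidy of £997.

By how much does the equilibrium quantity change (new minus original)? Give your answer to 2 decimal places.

+1495.50

Solve the original market: 25044 - 6P = 2P - 6172, hence P = 3902 and q = 1632.
Since sellers receive the price plus the subsidy, the effective supply curve becomes qs = 2P - 4178.
New equilibrium: 25044 - 6P = 2P - 4178 ⇒ 29222 = 8P ⇒ P = 3652.75, q = 3127.5.
Δq = 3127.5 − 1632 = +1495.50.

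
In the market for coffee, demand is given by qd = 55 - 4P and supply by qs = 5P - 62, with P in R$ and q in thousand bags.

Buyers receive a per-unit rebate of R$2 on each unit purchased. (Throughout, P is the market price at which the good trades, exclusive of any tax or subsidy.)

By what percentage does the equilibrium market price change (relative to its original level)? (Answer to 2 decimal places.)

Original equilibrium: 55 - 4P = 5P - 62 gives 117 = 9P, so P = 13 and q = 3.
Since buyers' out-of-pocket price is the market price minus the rebate, the effective demand curve becomes qd = 63 - 4P.
Setting them equal: 63 - 4P = 5P - 62 → 125 = 9P, so P = 125/9 ≈ 13.8889 and q = 67/9 ≈ 7.4444.
%ΔP = (13.8889 − 13) / 13 × 100 = +6.84%.

+6.84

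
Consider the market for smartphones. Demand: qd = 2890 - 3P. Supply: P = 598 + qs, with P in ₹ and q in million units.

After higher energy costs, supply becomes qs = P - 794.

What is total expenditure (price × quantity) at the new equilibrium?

Initially, 2890 - 3P = P - 598, so 3488 = 4P and P = 872, q = 274.
The new curves are qd = 2890 - 3P (demand) and qs = P - 794 (supply).
Clearing the new market: 2890 - 3P = P - 794, so P = 921 and q = 127.
New expenditure = 921 × 127 = 116967.

116967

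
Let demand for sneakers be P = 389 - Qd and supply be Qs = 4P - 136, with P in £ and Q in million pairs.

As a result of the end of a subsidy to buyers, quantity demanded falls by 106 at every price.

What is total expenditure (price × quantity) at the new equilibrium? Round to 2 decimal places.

Before the shock: 389 - P = 4P - 136 ⇒ 525 = 5P ⇒ P = 105, Q = 284.
After the shift, demand is Qd = 283 - P and supply is Qs = 4P - 136.
New equilibrium: 283 - P = 4P - 136 ⇒ 419 = 5P ⇒ P = 83.8, Q = 199.2.
New expenditure = 83.8 × 199.2 = 16692.96.

16692.96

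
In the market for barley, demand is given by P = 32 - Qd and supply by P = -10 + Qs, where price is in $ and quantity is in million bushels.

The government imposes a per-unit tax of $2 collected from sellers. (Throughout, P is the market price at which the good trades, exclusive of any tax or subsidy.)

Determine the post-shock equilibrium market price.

Initially, 32 - P = P + 10, so 22 = 2P and P = 11, Q = 21.
Since sellers keep the price net of the tax, the effective supply curve becomes Qs = P + 8.
Setting them equal: 32 - P = P + 8 → 24 = 2P, so P = 12 and Q = 20.

12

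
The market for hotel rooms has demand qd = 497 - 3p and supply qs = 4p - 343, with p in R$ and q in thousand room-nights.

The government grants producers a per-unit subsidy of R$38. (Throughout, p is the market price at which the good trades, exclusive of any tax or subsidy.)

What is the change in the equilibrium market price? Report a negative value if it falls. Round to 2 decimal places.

-21.71

Before the shock: 497 - 3p = 4p - 343 ⇒ 840 = 7p ⇒ p = 120, q = 137.
Since sellers receive the price plus the subsidy, the effective supply curve becomes qs = 4p - 191.
Clearing the new market: 497 - 3p = 4p - 191, so p = 688/7 ≈ 98.2857 and q = 1415/7 ≈ 202.1429.
Δp = 98.2857 − 120 = -21.71.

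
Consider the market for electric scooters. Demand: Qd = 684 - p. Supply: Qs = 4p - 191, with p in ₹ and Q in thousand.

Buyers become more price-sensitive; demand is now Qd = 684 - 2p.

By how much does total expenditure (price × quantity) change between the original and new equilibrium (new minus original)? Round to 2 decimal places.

Before the shock: 684 - p = 4p - 191 ⇒ 875 = 5p ⇒ p = 175, Q = 509.
After the shift, demand is Qd = 684 - 2p and supply is Qs = 4p - 191.
Equate the new curves: 684 - 2p = 4p - 191, giving 875 = 6p, p = 875/6 ≈ 145.8333, Q = 1177/3 ≈ 392.3333.
Expenditure moves from 175×509 = 89075 to 145.8333×392.3333 = 57215.2778; change = -31859.72.

-31859.72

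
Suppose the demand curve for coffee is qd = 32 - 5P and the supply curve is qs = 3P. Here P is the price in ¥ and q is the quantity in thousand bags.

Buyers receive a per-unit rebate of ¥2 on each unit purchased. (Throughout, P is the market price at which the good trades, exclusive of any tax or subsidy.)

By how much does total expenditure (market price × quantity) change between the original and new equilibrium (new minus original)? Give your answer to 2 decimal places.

Before the shock: 32 - 5P = 3P ⇒ 32 = 8P ⇒ P = 4, q = 12.
Since buyers' out-of-pocket price is the market price minus the rebate, the effective demand curve becomes qd = 42 - 5P.
Clearing the new market: 42 - 5P = 3P, so P = 5.25 and q = 15.75.
Expenditure moves from 4×12 = 48 to 5.25×15.75 = 82.6875; change = +34.69.

+34.69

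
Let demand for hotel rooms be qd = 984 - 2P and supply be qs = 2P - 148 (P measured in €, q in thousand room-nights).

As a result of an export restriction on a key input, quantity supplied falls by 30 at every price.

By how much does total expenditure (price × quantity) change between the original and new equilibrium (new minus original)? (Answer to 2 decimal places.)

-1222.50

Initially, 984 - 2P = 2P - 148, so 1132 = 4P and P = 283, q = 418.
With the change applied: demand qd = 984 - 2P, supply qs = 2P - 178.
Clearing the new market: 984 - 2P = 2P - 178, so P = 290.5 and q = 403.
Expenditure moves from 283×418 = 118294 to 290.5×403 = 117071.5; change = -1222.50.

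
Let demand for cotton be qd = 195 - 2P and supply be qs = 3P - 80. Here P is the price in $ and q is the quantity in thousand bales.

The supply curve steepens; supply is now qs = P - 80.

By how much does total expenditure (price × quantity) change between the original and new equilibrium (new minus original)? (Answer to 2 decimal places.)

Before the shock: 195 - 2P = 3P - 80 ⇒ 275 = 5P ⇒ P = 55, q = 85.
The new curves are qd = 195 - 2P (demand) and qs = P - 80 (supply).
New equilibrium: 195 - 2P = P - 80 ⇒ 275 = 3P ⇒ P = 275/3 ≈ 91.6667, q = 35/3 ≈ 11.6667.
Expenditure moves from 55×85 = 4675 to 91.6667×11.6667 = 1069.4444; change = -3605.56.

-3605.56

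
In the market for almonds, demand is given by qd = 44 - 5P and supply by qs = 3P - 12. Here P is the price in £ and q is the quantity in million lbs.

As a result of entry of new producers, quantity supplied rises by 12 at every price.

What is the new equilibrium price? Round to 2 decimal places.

5.50

Original equilibrium: 44 - 5P = 3P - 12 gives 56 = 8P, so P = 7 and q = 9.
The new curves are qd = 44 - 5P (demand) and qs = 3P (supply).
Equate the new curves: 44 - 5P = 3P, giving 44 = 8P, P = 5.5, q = 16.5.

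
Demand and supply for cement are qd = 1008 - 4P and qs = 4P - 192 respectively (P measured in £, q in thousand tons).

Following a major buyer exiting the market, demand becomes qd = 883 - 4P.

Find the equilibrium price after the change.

Original equilibrium: 1008 - 4P = 4P - 192 gives 1200 = 8P, so P = 150 and q = 408.
After the shift, demand is qd = 883 - 4P and supply is qs = 4P - 192.
New equilibrium: 883 - 4P = 4P - 192 ⇒ 1075 = 8P ⇒ P = 134.375, q = 345.5.

134.375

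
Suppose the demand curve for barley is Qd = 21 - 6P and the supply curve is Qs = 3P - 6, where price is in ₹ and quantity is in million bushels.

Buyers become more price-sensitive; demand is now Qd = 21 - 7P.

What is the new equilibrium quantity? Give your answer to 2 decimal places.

2.10

Original equilibrium: 21 - 6P = 3P - 6 gives 27 = 9P, so P = 3 and Q = 3.
With the change applied: demand Qd = 21 - 7P, supply Qs = 3P - 6.
Clearing the new market: 21 - 7P = 3P - 6, so P = 2.7 and Q = 2.1.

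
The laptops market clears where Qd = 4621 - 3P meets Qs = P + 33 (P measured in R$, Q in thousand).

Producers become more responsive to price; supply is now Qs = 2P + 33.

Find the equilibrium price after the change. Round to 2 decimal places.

Original equilibrium: 4621 - 3P = P + 33 gives 4588 = 4P, so P = 1147 and Q = 1180.
The new curves are Qd = 4621 - 3P (demand) and Qs = 2P + 33 (supply).
New equilibrium: 4621 - 3P = 2P + 33 ⇒ 4588 = 5P ⇒ P = 917.6, Q = 1868.2.

917.60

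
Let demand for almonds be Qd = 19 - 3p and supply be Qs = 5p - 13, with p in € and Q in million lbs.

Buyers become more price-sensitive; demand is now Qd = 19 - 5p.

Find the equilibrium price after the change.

3.2

Original equilibrium: 19 - 3p = 5p - 13 gives 32 = 8p, so p = 4 and Q = 7.
With the change applied: demand Qd = 19 - 5p, supply Qs = 5p - 13.
Equate the new curves: 19 - 5p = 5p - 13, giving 32 = 10p, p = 3.2, Q = 3.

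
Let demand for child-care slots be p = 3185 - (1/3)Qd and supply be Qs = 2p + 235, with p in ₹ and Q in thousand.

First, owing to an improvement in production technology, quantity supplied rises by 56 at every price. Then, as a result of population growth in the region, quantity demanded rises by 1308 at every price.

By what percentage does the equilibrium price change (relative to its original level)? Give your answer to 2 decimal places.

+13.43

Original equilibrium: 9555 - 3p = 2p + 235 gives 9320 = 5p, so p = 1864 and Q = 3963.
The new curves are Qd = 10863 - 3p (demand) and Qs = 2p + 291 (supply).
New equilibrium: 10863 - 3p = 2p + 291 ⇒ 10572 = 5p ⇒ p = 2114.4, Q = 4519.8.
%Δp = (2114.4 − 1864) / 1864 × 100 = +13.43%.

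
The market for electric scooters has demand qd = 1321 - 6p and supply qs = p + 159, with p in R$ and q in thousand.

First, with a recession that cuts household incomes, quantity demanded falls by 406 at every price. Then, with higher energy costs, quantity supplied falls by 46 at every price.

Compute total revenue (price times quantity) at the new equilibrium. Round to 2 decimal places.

Initially, 1321 - 6p = p + 159, so 1162 = 7p and p = 166, q = 325.
With the change applied: demand qd = 915 - 6p, supply qs = p + 113.
Setting them equal: 915 - 6p = p + 113 → 802 = 7p, so p = 802/7 ≈ 114.5714 and q = 1593/7 ≈ 227.5714.
New expenditure = 114.5714 × 227.5714 = 26073.18.

26073.18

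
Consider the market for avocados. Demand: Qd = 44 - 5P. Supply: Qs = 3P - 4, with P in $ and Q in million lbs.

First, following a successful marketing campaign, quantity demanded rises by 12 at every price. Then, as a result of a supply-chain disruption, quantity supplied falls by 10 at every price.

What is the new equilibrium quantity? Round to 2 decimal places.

12.25

Before the shock: 44 - 5P = 3P - 4 ⇒ 48 = 8P ⇒ P = 6, Q = 14.
The new curves are Qd = 56 - 5P (demand) and Qs = 3P - 14 (supply).
Clearing the new market: 56 - 5P = 3P - 14, so P = 8.75 and Q = 12.25.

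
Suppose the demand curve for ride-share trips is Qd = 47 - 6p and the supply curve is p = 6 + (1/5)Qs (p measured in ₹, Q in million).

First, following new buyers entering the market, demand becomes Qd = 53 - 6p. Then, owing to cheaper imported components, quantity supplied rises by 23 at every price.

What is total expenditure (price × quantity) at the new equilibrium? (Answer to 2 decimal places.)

Original equilibrium: 47 - 6p = 5p - 30 gives 77 = 11p, so p = 7 and Q = 5.
The shock moves the curves to Qd = 53 - 6p and Qs = 5p - 7.
Setting them equal: 53 - 6p = 5p - 7 → 60 = 11p, so p = 60/11 ≈ 5.4545 and Q = 223/11 ≈ 20.2727.
New expenditure = 5.4545 × 20.2727 = 110.58.

110.58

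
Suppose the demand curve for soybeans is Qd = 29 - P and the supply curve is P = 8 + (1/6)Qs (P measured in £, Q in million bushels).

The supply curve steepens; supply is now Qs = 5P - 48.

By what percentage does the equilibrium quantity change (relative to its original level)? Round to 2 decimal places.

-10.19

Original equilibrium: 29 - P = 6P - 48 gives 77 = 7P, so P = 11 and Q = 18.
The new curves are Qd = 29 - P (demand) and Qs = 5P - 48 (supply).
Equate the new curves: 29 - P = 5P - 48, giving 77 = 6P, P = 77/6 ≈ 12.8333, Q = 97/6 ≈ 16.1667.
%ΔQ = (16.1667 − 18) / 18 × 100 = -10.19%.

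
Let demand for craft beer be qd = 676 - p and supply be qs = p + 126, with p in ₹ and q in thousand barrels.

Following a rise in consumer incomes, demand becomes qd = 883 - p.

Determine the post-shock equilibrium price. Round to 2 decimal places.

Initially, 676 - p = p + 126, so 550 = 2p and p = 275, q = 401.
With the change applied: demand qd = 883 - p, supply qs = p + 126.
Equate the new curves: 883 - p = p + 126, giving 757 = 2p, p = 378.5, q = 504.5.

378.50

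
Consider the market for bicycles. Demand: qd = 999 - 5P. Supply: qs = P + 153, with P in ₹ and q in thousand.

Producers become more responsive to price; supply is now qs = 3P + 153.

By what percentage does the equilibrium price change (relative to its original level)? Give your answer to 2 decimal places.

-25.00

Initially, 999 - 5P = P + 153, so 846 = 6P and P = 141, q = 294.
The shock moves the curves to qd = 999 - 5P and qs = 3P + 153.
New equilibrium: 999 - 5P = 3P + 153 ⇒ 846 = 8P ⇒ P = 105.75, q = 470.25.
%ΔP = (105.75 − 141) / 141 × 100 = -25.00%.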